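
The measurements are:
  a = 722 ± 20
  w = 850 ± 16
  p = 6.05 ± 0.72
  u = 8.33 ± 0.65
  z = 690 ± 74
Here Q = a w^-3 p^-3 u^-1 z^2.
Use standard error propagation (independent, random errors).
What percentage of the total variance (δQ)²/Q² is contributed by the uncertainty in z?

(δQ/Q)² = (1·δa/a)² + (-3·δw/w)² + (-3·δp/p)² + (-1·δu/u)² + (2·δz/z)²
  a term: (1×0.0277)² = 0.000767
  w term: (-3×0.0188)² = 0.00319
  p term: (-3×0.119)² = 0.127
  u term: (-1×0.0780)² = 0.00609
  z term: (2×0.107)² = 0.0460
Total = 0.184. Share from z = 0.0460/0.184 = 0.251.

25.1%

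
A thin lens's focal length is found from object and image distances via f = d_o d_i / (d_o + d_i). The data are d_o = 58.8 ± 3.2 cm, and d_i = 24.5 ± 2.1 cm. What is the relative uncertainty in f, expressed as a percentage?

∂f/∂d_o = (d_i/(d_o+d_i))² = 0.0865;  ∂f/∂d_i = (d_o/(d_o+d_i))² = 0.498
δf = √((∂f/∂d_o · δd_o)² + (∂f/∂d_i · δd_i)²) = √(0.0766 + 1.09) = 1.08 cm
f = 17.3 cm, so δf/f = 1.08/17.3 = 0.0626.

6.26%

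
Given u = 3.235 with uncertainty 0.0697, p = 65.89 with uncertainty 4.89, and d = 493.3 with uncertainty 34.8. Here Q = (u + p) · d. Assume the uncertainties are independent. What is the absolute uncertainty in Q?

Let w = u + p = 69.12. δw = √(δu² + δp²) = √(0.00486 + 23.9) = 4.89, so δw/w = 0.0707.
Q is then a monomial in w, d:
δQ/Q = √((δw/w)² + (1·δd/d)²) = √(0.00501 + 0.00498) = 0.0999
Q = 34100, so δQ = 0.0999 × 34100 = 3410.

3410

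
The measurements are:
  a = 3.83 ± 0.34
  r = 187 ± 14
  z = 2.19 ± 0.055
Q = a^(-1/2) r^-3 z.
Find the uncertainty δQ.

Products/powers → add relative errors in quadrature, weighted by exponent:
  (−½·δa/a)² = (-0.5×0.0888)² = 0.00197;  (-3·δr/r)² = (-3×0.0749)² = 0.0504;  (1·δz/z)² = (1×0.0251)² = 0.000631
δQ/Q = √(0.0530) = 0.230
Q = 1.71e-07, so δQ = 0.230 × 1.71e-07 = 3.94e-08.

3.94e-08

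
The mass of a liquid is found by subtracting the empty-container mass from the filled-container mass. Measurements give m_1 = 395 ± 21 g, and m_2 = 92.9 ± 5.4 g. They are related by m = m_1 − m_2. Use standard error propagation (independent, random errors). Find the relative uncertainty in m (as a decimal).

0.0718

For a sum/difference, combine absolute errors in quadrature:
  (δm_1)² = 441;  (δm_2)² = 29.2
δm = √(470) = 21.7 g
m = 302 g, so δm/m = 21.7/302 = 0.0718.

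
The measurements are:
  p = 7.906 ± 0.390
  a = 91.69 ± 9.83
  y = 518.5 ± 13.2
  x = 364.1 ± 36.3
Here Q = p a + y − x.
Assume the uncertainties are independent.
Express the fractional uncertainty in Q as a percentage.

10.7%

Let w = p·a = 724.9. δw/w = √((1·δp/p)² + (1·δa/a)²) = √(0.00243 + 0.0115) = 0.118, so δw = 85.5.
Q = w + y − x: δQ = √(δw² + δy² + δx²) = √(7320 + 174 + 1320) = 93.9
Q = 879.3, so δQ/Q = 93.9/879.3 = 0.107.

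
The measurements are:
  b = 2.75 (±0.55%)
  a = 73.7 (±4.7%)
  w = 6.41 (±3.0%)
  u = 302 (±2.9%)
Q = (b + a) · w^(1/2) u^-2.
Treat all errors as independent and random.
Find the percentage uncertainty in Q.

7.51%

Let h = b + a = 76.5. δh = √(δb² + δa²) = √(0.000229 + 12.0) = 3.46, so δh/h = 0.0453.
Q is then a monomial in h, w, u:
δQ/Q = √((δh/h)² + (½·δw/w)² + (-2·δu/u)²) = √(0.00205 + 0.000225 + 0.00336) = 0.0751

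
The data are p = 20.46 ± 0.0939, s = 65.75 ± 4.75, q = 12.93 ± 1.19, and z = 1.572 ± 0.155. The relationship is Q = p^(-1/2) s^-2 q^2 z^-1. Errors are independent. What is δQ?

Each factor contributes (exponent × relative error)² to (δQ/Q)²:
  (−½·δp/p)² = (-0.5×0.00459)² = 5.27e-06;  (-2·δs/s)² = (-2×0.0722)² = 0.0209;  (2·δq/q)² = (2×0.0920)² = 0.0339;  (-1·δz/z)² = (-1×0.0986)² = 0.00972
δQ/Q = √(0.0645) = 0.254
Q = 0.005439, so δQ = 0.254 × 0.005439 = 0.00138.

0.00138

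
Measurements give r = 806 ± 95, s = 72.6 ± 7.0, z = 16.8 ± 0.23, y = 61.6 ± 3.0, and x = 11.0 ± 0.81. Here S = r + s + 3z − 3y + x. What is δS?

95.7

Each term contributes (cᵢ δxᵢ)² to (δS)²:
  (δr)² = 9020;  (δs)² = 49.0;  (3·δz)² = 0.476;  (3·δy)² = 81.0;  (δx)² = 0.656
δS = √(9160) = 95.7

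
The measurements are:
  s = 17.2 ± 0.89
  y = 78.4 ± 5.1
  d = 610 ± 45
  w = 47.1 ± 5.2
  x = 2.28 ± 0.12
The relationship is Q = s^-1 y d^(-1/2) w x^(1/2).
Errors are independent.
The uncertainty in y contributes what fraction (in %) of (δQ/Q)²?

20.0%

(δQ/Q)² = (-1·δs/s)² + (1·δy/y)² + (−½·δd/d)² + (1·δw/w)² + (½·δx/x)²
  s term: (-1×0.0517)² = 0.00268
  y term: (1×0.0651)² = 0.00423
  d term: (-0.5×0.0738)² = 0.00136
  w term: (1×0.110)² = 0.0122
  x term: (0.5×0.0526)² = 0.000693
Total = 0.0212. Share from y = 0.00423/0.0212 = 0.200.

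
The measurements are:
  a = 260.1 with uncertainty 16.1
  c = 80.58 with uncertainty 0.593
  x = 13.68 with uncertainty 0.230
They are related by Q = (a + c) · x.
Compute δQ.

Let u = a + c = 340.7. δu = √(δa² + δc²) = √(259 + 0.352) = 16.1, so δu/u = 0.0473.
Q is then a monomial in u, x:
δQ/Q = √((δu/u)² + (1·δx/x)²) = √(0.00224 + 0.000283) = 0.0502
Q = 4661, so δQ = 0.0502 × 4661 = 234.

234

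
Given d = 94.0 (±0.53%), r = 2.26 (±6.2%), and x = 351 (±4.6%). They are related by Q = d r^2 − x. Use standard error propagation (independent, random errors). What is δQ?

Let p = d·r^2 = 480. δp/p = √((1·δd/d)² + (2·δr/r)²) = √(2.81e-05 + 0.0154) = 0.124, so δp = 59.6.
Q = p − x: δQ = √(δp² + δx²) = √(3550 + 261) = 61.7

61.7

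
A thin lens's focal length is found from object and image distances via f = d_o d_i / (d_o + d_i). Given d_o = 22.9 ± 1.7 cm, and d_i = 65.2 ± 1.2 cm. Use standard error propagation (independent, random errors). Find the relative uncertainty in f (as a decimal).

0.0551

∂f/∂d_o = (d_i/(d_o+d_i))² = 0.548;  ∂f/∂d_i = (d_o/(d_o+d_i))² = 0.0676
δf = √((∂f/∂d_o · δd_o)² + (∂f/∂d_i · δd_i)²) = √(0.867 + 0.00657) = 0.935 cm
f = 16.9 cm, so δf/f = 0.935/16.9 = 0.0551.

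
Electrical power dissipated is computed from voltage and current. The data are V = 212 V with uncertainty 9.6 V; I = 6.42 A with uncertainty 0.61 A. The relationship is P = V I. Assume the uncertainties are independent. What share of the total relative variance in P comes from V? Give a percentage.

18.5%

(δP/P)² = (1·δV/V)² + (1·δI/I)²
  V term: (1×0.0453)² = 0.00205
  I term: (1×0.0950)² = 0.00903
Total = 0.0111. Share from V = 0.00205/0.0111 = 0.185.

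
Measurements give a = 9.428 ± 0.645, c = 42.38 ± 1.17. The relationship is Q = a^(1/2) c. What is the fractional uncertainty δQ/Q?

0.0440

Products/powers → add relative errors in quadrature, weighted by exponent:
  (½·δa/a)² = (0.5×0.0684)² = 0.00117;  (1·δc/c)² = (1×0.0276)² = 0.000762
δQ/Q = √(0.00193) = 0.0440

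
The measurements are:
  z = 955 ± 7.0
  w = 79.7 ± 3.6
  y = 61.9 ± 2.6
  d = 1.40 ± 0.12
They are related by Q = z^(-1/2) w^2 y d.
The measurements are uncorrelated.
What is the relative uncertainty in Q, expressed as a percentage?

13.1%

Since Q is a product/quotient, work with relative uncertainties:
  (−½·δz/z)² = (-0.5×0.00733)² = 1.34e-05;  (2·δw/w)² = (2×0.0452)² = 0.00816;  (1·δy/y)² = (1×0.0420)² = 0.00176;  (1·δd/d)² = (1×0.0857)² = 0.00735
δQ/Q = √(0.0173) = 0.131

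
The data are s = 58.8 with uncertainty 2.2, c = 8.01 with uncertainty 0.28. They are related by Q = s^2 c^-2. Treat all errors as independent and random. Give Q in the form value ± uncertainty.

Each factor contributes (exponent × relative error)² to (δQ/Q)²:
  (2·δs/s)² = (2×0.0374)² = 0.00560;  (-2·δc/c)² = (-2×0.0350)² = 0.00489
δQ/Q = √(0.0105) = 0.102
Q = 53.9, so δQ = 0.102 × 53.9 = 5.52.

53.9 ± 5.52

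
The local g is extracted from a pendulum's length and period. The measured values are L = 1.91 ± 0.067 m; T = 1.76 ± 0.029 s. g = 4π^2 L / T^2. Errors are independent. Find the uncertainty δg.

g is a product of powers, so relative uncertainties combine in quadrature:
  (1·δL/L)² = (1×0.0351)² = 0.00123;  (-2·δT/T)² = (-2×0.0165)² = 0.00109
δg/g = √(0.00232) = 0.0481
g = 24.3 m/s^2, so δg = 0.0481 × 24.3 = 1.17 m/s^2.

1.17 m/s^2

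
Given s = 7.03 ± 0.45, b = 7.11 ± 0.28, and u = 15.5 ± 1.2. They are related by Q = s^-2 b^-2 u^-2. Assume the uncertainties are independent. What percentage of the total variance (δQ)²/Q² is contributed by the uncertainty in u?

(δQ/Q)² = (-2·δs/s)² + (-2·δb/b)² + (-2·δu/u)²
  s term: (-2×0.0640)² = 0.0164
  b term: (-2×0.0394)² = 0.00620
  u term: (-2×0.0774)² = 0.0240
Total = 0.0466. Share from u = 0.0240/0.0466 = 0.515.

51.5%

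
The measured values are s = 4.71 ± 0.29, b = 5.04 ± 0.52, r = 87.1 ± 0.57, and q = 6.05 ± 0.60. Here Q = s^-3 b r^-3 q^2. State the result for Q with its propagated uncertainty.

Q is a product of powers, so relative uncertainties combine in quadrature:
  (-3·δs/s)² = (-3×0.0616)² = 0.0341;  (1·δb/b)² = (1×0.103)² = 0.0106;  (-3·δr/r)² = (-3×0.00654)² = 0.000385;  (2·δq/q)² = (2×0.0992)² = 0.0393
δQ/Q = √(0.0845) = 0.291
Q = 2.67e-06, so δQ = 0.291 × 2.67e-06 = 7.77e-07.

(2.67 ± 0.777) × 10^-6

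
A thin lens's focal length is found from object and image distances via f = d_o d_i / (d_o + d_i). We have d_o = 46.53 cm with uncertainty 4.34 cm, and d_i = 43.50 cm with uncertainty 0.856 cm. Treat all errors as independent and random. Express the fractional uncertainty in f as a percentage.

4.62%

∂f/∂d_o = (d_i/(d_o+d_i))² = 0.233;  ∂f/∂d_i = (d_o/(d_o+d_i))² = 0.267
δf = √((∂f/∂d_o · δd_o)² + (∂f/∂d_i · δd_i)²) = √(1.03 + 0.0523) = 1.04 cm
f = 22.48 cm, so δf/f = 1.04/22.48 = 0.0462.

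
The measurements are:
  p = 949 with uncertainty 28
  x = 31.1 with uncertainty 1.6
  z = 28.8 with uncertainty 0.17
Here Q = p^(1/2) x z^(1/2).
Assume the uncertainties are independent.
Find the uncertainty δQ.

276

For a monomial Q ∝ p^(1/2), x, z^(1/2), fractional errors add in quadrature:
  (½·δp/p)² = (0.5×0.0295)² = 0.000218;  (1·δx/x)² = (1×0.0514)² = 0.00265;  (½·δz/z)² = (0.5×0.00590)² = 8.71e-06
δQ/Q = √(0.00287) = 0.0536
Q = 5140, so δQ = 0.0536 × 5140 = 276.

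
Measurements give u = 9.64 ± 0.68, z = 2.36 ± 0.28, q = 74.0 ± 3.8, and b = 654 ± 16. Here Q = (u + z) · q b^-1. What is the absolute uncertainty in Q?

0.114

Let w = u + z = 12.0. δw = √(δu² + δz²) = √(0.462 + 0.0784) = 0.735, so δw/w = 0.0613.
Q is then a monomial in w, q, b:
δQ/Q = √((δw/w)² + (1·δq/q)² + (-1·δb/b)²) = √(0.00376 + 0.00264 + 0.000599) = 0.0836
Q = 1.36, so δQ = 0.0836 × 1.36 = 0.114.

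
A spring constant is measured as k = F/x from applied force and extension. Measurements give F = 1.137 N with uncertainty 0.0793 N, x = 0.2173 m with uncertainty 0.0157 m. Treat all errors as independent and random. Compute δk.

0.525 N/m

Since k is a product/quotient, work with relative uncertainties:
  (1·δF/F)² = (1×0.0697)² = 0.00486;  (-1·δx/x)² = (-1×0.0723)² = 0.00522
δk/k = √(0.0101) = 0.100
k = 5.232 N/m, so δk = 0.100 × 5.232 = 0.525 N/m.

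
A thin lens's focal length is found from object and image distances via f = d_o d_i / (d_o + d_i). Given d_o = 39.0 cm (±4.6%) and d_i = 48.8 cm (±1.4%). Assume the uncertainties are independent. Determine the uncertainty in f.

∂f/∂d_o = (d_i/(d_o+d_i))² = 0.309;  ∂f/∂d_i = (d_o/(d_o+d_i))² = 0.197
δf = √((∂f/∂d_o · δd_o)² + (∂f/∂d_i · δd_i)²) = √(0.307 + 0.0182) = 0.570 cm

0.570 cm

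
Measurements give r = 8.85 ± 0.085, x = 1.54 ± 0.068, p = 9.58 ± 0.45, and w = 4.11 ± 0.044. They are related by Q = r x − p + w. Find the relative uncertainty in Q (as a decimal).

Let h = r·x = 13.6. δh/h = √((1·δr/r)² + (1·δx/x)²) = √(9.22e-05 + 0.00195) = 0.0452, so δh = 0.616.
Q = h − p + w: δQ = √(δh² + δp² + δw²) = √(0.379 + 0.203 + 0.00194) = 0.764
Q = 8.16, so δQ/Q = 0.764/8.16 = 0.0936.

0.0936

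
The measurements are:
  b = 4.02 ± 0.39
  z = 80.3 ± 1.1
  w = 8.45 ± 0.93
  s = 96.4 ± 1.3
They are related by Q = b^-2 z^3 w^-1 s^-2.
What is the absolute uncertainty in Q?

0.0932

For a monomial Q ∝ b^-2, z^3, w^-1, s^-2, fractional errors add in quadrature:
  (-2·δb/b)² = (-2×0.0970)² = 0.0376;  (3·δz/z)² = (3×0.0137)² = 0.00169;  (-1·δw/w)² = (-1×0.110)² = 0.0121;  (-2·δs/s)² = (-2×0.0135)² = 0.000727
δQ/Q = √(0.0522) = 0.228
Q = 0.408, so δQ = 0.228 × 0.408 = 0.0932.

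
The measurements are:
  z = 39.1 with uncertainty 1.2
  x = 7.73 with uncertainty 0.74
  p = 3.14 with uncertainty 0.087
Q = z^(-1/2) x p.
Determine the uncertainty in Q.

0.391

Relative error in a monomial: (δQ/Q)² = Σ (nᵢ · δxᵢ/xᵢ)².
  (−½·δz/z)² = (-0.5×0.0307)² = 0.000235;  (1·δx/x)² = (1×0.0957)² = 0.00916;  (1·δp/p)² = (1×0.0277)² = 0.000768
δQ/Q = √(0.0102) = 0.101
Q = 3.88, so δQ = 0.101 × 3.88 = 0.391.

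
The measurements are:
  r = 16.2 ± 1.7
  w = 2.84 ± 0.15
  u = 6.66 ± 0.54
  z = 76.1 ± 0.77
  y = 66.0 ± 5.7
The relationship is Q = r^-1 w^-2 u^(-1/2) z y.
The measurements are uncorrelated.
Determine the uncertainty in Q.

Relative error in a monomial: (δQ/Q)² = Σ (nᵢ · δxᵢ/xᵢ)².
  (-1·δr/r)² = (-1×0.105)² = 0.0110;  (-2·δw/w)² = (-2×0.0528)² = 0.0112;  (−½·δu/u)² = (-0.5×0.0811)² = 0.00164;  (1·δz/z)² = (1×0.0101)² = 0.000102;  (1·δy/y)² = (1×0.0864)² = 0.00746
δQ/Q = √(0.0314) = 0.177
Q = 14.9, so δQ = 0.177 × 14.9 = 2.64.

2.64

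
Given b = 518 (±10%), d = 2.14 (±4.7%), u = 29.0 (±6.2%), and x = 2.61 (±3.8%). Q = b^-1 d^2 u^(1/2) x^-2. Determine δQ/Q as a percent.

16.0%

Relative error in a monomial: (δQ/Q)² = Σ (nᵢ · δxᵢ/xᵢ)².
  (-1·δb/b)² = (-1×0.100)² = 0.0100;  (2·δd/d)² = (2×0.0470)² = 0.00884;  (½·δu/u)² = (0.5×0.0620)² = 0.000961;  (-2·δx/x)² = (-2×0.0380)² = 0.00578
δQ/Q = √(0.0256) = 0.160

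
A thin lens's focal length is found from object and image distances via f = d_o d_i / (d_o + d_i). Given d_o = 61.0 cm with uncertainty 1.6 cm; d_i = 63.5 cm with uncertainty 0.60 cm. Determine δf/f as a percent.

∂f/∂d_o = (d_i/(d_o+d_i))² = 0.260;  ∂f/∂d_i = (d_o/(d_o+d_i))² = 0.240
δf = √((∂f/∂d_o · δd_o)² + (∂f/∂d_i · δd_i)²) = √(0.173 + 0.0207) = 0.440 cm
f = 31.1 cm, so δf/f = 0.440/31.1 = 0.0142.

1.42%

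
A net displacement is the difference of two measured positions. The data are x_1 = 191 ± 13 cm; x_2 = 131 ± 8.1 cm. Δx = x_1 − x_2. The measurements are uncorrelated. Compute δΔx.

15.3 cm

For a sum/difference, combine absolute errors in quadrature:
  (δx_1)² = 169;  (δx_2)² = 65.6
δΔx = √(235) = 15.3 cm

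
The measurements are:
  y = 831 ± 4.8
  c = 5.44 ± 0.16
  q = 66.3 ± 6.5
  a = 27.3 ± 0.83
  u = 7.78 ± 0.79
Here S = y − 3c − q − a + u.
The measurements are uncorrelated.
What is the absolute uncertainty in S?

8.18

S is a linear combination, so absolute uncertainties add in quadrature:
  (δy)² = 23.0;  (3·δc)² = 0.230;  (δq)² = 42.2;  (δa)² = 0.689;  (δu)² = 0.624
δS = √(66.8) = 8.18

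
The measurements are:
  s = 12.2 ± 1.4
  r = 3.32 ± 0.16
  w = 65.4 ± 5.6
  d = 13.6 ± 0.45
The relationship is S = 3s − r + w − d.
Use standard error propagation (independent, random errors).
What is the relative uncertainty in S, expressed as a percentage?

S is a linear combination, so absolute uncertainties add in quadrature:
  (3·δs)² = 17.6;  (δr)² = 0.0256;  (δw)² = 31.4;  (δd)² = 0.203
δS = √(49.2) = 7.02
S = 85.1, so δS/S = 7.02/85.1 = 0.0825.

8.25%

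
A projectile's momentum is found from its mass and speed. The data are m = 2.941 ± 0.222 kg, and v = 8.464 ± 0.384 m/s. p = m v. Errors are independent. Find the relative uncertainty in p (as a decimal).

0.0881

Relative error in a monomial: (δp/p)² = Σ (nᵢ · δxᵢ/xᵢ)².
  (1·δm/m)² = (1×0.0755)² = 0.00570;  (1·δv/v)² = (1×0.0454)² = 0.00206
δp/p = √(0.00776) = 0.0881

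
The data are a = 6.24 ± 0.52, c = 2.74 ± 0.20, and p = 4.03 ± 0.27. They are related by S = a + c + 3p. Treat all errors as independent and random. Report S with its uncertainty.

S is a linear combination, so absolute uncertainties add in quadrature:
  (δa)² = 0.270;  (δc)² = 0.0400;  (3·δp)² = 0.656
δS = √(0.967) = 0.983
S = 21.1.

21.1 ± 0.983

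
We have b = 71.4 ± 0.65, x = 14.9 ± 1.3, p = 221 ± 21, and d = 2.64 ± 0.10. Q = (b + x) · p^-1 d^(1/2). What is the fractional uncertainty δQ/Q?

Let u = b + x = 86.3. δu = √(δb² + δx²) = √(0.423 + 1.69) = 1.45, so δu/u = 0.0168.
Q is then a monomial in u, p, d:
δQ/Q = √((δu/u)² + (-1·δp/p)² + (½·δd/d)²) = √(0.000284 + 0.00903 + 0.000359) = 0.0983

0.0983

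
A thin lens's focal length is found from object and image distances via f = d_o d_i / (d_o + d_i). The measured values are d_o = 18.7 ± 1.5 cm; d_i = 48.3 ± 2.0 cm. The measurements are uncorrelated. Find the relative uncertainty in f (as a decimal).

∂f/∂d_o = (d_i/(d_o+d_i))² = 0.520;  ∂f/∂d_i = (d_o/(d_o+d_i))² = 0.0779
δf = √((∂f/∂d_o · δd_o)² + (∂f/∂d_i · δd_i)²) = √(0.608 + 0.0243) = 0.795 cm
f = 13.5 cm, so δf/f = 0.795/13.5 = 0.0590.

0.0590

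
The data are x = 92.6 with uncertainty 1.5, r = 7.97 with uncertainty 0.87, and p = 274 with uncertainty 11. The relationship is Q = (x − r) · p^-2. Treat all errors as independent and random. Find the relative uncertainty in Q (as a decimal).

Let u = x − r = 84.6. δu = √(δx² + δr²) = √(2.25 + 0.757) = 1.73, so δu/u = 0.0205.
Q is then a monomial in u, p:
δQ/Q = √((δu/u)² + (-2·δp/p)²) = √(0.000420 + 0.00645) = 0.0829

0.0829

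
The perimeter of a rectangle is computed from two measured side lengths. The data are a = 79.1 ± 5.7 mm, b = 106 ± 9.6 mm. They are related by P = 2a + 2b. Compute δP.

Absolute uncertainties add in quadrature for a linear combination:
  (2·δa)² = 130;  (2·δb)² = 369
δP = √(499) = 22.3 mm

22.3 mm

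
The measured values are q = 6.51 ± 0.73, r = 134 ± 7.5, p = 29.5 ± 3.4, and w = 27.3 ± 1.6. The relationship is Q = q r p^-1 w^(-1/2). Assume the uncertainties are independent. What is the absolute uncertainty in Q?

0.978

Each factor contributes (exponent × relative error)² to (δQ/Q)²:
  (1·δq/q)² = (1×0.112)² = 0.0126;  (1·δr/r)² = (1×0.0560)² = 0.00313;  (-1·δp/p)² = (-1×0.115)² = 0.0133;  (−½·δw/w)² = (-0.5×0.0586)² = 0.000859
δQ/Q = √(0.0298) = 0.173
Q = 5.66, so δQ = 0.173 × 5.66 = 0.978.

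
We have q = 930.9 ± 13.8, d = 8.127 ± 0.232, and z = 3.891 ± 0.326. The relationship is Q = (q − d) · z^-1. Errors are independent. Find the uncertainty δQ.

20.2

Let u = q − d = 922.8. δu = √(δq² + δd²) = √(190 + 0.0538) = 13.8, so δu/u = 0.0150.
Q is then a monomial in u, z:
δQ/Q = √((δu/u)² + (-1·δz/z)²) = √(0.000224 + 0.00702) = 0.0851
Q = 237.2, so δQ = 0.0851 × 237.2 = 20.2.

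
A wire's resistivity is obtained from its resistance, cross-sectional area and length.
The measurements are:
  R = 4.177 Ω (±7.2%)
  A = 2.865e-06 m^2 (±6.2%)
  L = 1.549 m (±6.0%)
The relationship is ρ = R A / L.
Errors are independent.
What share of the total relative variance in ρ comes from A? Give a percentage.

(δρ/ρ)² = (1·δR/R)² + (1·δA/A)² + (-1·δL/L)²
  R term: (1×0.0720)² = 0.00518
  A term: (1×0.0620)² = 0.00384
  L term: (-1×0.0600)² = 0.00360
Total = 0.0126. Share from A = 0.00384/0.0126 = 0.304.

30.4%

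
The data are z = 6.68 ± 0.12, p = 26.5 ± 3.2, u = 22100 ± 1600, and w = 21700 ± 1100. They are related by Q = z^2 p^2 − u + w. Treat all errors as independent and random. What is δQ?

Let h = z^2·p^2 = 31300. δh/h = √((2·δz/z)² + (2·δp/p)²) = √(0.00129 + 0.0583) = 0.244, so δh = 7650.
Q = h − u + w: δQ = √(δh² + δu² + δw²) = √(5.85e+07 + 2.56e+06 + 1.21e+06) = 7890

7890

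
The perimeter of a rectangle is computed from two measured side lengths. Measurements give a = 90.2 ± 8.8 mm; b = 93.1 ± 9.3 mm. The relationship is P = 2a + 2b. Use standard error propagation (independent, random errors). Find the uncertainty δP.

25.6 mm

For a sum/difference, combine absolute errors in quadrature:
  (2·δa)² = 310;  (2·δb)² = 346
δP = √(656) = 25.6 mm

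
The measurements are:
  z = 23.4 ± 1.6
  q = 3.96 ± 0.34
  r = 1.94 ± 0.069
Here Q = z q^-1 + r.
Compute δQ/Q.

Let p = z·q^-1 = 5.91. δp/p = √((1·δz/z)² + (-1·δq/q)²) = √(0.00468 + 0.00737) = 0.110, so δp = 0.649.
Q = p + r: δQ = √(δp² + δr²) = √(0.421 + 0.00476) = 0.652
Q = 7.85, so δQ/Q = 0.652/7.85 = 0.0831.

0.0831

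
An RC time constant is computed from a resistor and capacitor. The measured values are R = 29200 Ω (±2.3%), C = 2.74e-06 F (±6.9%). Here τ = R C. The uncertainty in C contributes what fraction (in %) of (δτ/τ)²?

90.0%

(δτ/τ)² = (1·δR/R)² + (1·δC/C)²
  R term: (1×0.0230)² = 0.000529
  C term: (1×0.0690)² = 0.00476
Total = 0.00529. Share from C = 0.00476/0.00529 = 0.900.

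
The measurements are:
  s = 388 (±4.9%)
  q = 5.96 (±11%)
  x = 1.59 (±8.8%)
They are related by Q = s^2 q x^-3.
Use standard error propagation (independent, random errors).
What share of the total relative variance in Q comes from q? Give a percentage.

13.2%

(δQ/Q)² = (2·δs/s)² + (1·δq/q)² + (-3·δx/x)²
  s term: (2×0.0490)² = 0.00960
  q term: (1×0.110)² = 0.0121
  x term: (-3×0.0880)² = 0.0697
Total = 0.0914. Share from q = 0.0121/0.0914 = 0.132.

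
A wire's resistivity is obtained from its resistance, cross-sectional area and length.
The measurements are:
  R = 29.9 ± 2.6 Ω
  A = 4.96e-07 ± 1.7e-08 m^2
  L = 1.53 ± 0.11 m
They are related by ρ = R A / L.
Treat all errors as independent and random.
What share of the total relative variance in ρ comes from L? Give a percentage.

37.2%

(δρ/ρ)² = (1·δR/R)² + (1·δA/A)² + (-1·δL/L)²
  R term: (1×0.0870)² = 0.00756
  A term: (1×0.0343)² = 0.00117
  L term: (-1×0.0719)² = 0.00517
Total = 0.0139. Share from L = 0.00517/0.0139 = 0.372.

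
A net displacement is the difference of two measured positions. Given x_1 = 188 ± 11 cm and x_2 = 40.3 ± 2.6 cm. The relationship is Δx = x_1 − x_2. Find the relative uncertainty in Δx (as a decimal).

For a sum/difference, combine absolute errors in quadrature:
  (δx_1)² = 121;  (δx_2)² = 6.76
δΔx = √(128) = 11.3 cm
Δx = 148 cm, so δΔx/Δx = 11.3/148 = 0.0765.

0.0765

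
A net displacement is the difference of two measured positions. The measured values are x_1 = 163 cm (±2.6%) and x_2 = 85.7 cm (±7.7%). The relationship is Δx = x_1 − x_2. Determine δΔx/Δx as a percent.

10.1%

For a sum/difference, combine absolute errors in quadrature:
  (δx_1)² = 18.0;  (δx_2)² = 43.5
δΔx = √(61.5) = 7.84 cm
Δx = 77.3 cm, so δΔx/Δx = 7.84/77.3 = 0.101.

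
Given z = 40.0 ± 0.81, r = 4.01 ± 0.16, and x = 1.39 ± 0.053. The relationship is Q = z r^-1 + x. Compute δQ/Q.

Let p = z·r^-1 = 9.98. δp/p = √((1·δz/z)² + (-1·δr/r)²) = √(0.000410 + 0.00159) = 0.0447, so δp = 0.446.
Q = p + x: δQ = √(δp² + δx²) = √(0.199 + 0.00281) = 0.449
Q = 11.4, so δQ/Q = 0.449/11.4 = 0.0395.

0.0395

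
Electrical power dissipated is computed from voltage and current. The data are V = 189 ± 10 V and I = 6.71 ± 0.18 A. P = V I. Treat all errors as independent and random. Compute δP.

For a monomial P ∝ V, I, fractional errors add in quadrature:
  (1·δV/V)² = (1×0.0529)² = 0.00280;  (1·δI/I)² = (1×0.0268)² = 0.000720
δP/P = √(0.00352) = 0.0593
P = 1270 W, so δP = 0.0593 × 1270 = 75.2 W.

75.2 W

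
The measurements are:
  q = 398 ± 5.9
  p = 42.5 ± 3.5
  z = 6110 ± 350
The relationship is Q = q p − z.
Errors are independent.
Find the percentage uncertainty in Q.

Let w = q·p = 16900. δw/w = √((1·δq/q)² + (1·δp/p)²) = √(0.000220 + 0.00678) = 0.0837, so δw = 1420.
Q = w − z: δQ = √(δw² + δz²) = √(2e+06 + 1.22e+05) = 1460
Q = 10800, so δQ/Q = 1460/10800 = 0.135.

13.5%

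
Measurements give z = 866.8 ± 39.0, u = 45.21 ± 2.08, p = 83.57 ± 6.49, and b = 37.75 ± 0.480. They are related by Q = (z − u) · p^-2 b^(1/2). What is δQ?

Let w = z − u = 821.6. δw = √(δz² + δu²) = √(1520 + 4.33) = 39.1, so δw/w = 0.0475.
Q is then a monomial in w, p, b:
δQ/Q = √((δw/w)² + (-2·δp/p)² + (½·δb/b)²) = √(0.00226 + 0.0241 + 4.04e-05) = 0.163
Q = 0.7228, so δQ = 0.163 × 0.7228 = 0.117.

0.117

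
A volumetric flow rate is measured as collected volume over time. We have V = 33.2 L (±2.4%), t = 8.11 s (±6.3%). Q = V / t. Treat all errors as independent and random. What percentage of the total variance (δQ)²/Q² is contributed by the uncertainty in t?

87.3%

(δQ/Q)² = (1·δV/V)² + (-1·δt/t)²
  V term: (1×0.0240)² = 0.000576
  t term: (-1×0.0630)² = 0.00397
Total = 0.00455. Share from t = 0.00397/0.00455 = 0.873.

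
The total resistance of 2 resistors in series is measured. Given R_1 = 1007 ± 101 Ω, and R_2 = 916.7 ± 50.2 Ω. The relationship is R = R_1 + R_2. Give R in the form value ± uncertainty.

For a sum/difference, combine absolute errors in quadrature:
  (δR_1)² = 10200;  (δR_2)² = 2520
δR = √(12700) = 113 Ω
R = 1924 Ω.

1924 ± 113 Ω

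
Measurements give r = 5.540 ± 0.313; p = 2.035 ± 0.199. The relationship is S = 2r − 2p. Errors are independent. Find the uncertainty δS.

0.742

For a sum/difference, combine absolute errors in quadrature:
  (2·δr)² = 0.392;  (2·δp)² = 0.158
δS = √(0.550) = 0.742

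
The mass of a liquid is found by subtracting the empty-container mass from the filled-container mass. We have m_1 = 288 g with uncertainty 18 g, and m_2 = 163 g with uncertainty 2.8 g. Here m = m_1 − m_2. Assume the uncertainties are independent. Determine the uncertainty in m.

Each term contributes (cᵢ δxᵢ)² to (δm)²:
  (δm_1)² = 324;  (δm_2)² = 7.84
δm = √(332) = 18.2 g

18.2 g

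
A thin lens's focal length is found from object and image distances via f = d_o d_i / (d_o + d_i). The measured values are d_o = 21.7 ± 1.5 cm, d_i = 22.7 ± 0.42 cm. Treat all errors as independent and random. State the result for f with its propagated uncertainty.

∂f/∂d_o = (d_i/(d_o+d_i))² = 0.261;  ∂f/∂d_i = (d_o/(d_o+d_i))² = 0.239
δf = √((∂f/∂d_o · δd_o)² + (∂f/∂d_i · δd_i)²) = √(0.154 + 0.0101) = 0.405 cm
f = 11.1 cm.

11.1 ± 0.405 cm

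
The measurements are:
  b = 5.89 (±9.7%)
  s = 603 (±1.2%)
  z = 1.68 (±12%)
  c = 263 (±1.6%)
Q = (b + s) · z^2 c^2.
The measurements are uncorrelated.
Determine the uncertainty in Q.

2.88e+07

Let u = b + s = 609. δu = √(δb² + δs²) = √(0.326 + 52.4) = 7.26, so δu/u = 0.0119.
Q is then a monomial in u, z, c:
δQ/Q = √((δu/u)² + (2·δz/z)² + (2·δc/c)²) = √(0.000142 + 0.0576 + 0.00102) = 0.242
Q = 1.19e+08, so δQ = 0.242 × 1.19e+08 = 2.88e+07.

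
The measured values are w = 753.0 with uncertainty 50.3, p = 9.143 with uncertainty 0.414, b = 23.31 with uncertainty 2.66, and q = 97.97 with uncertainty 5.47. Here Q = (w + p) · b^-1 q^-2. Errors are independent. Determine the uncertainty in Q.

0.000589

Let u = w + p = 762.1. δu = √(δw² + δp²) = √(2530 + 0.171) = 50.3, so δu/u = 0.0660.
Q is then a monomial in u, b, q:
δQ/Q = √((δu/u)² + (-1·δb/b)² + (-2·δq/q)²) = √(0.00436 + 0.0130 + 0.0125) = 0.173
Q = 0.003406, so δQ = 0.173 × 0.003406 = 0.000589.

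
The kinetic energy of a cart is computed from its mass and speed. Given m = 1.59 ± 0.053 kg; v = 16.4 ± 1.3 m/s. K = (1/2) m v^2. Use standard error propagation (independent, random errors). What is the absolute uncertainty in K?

For a monomial K ∝ m, v^2, fractional errors add in quadrature:
  (1·δm/m)² = (1×0.0333)² = 0.00111;  (2·δv/v)² = (2×0.0793)² = 0.0251
δK/K = √(0.0262) = 0.162
K = 214 J, so δK = 0.162 × 214 = 34.6 J.

34.6 J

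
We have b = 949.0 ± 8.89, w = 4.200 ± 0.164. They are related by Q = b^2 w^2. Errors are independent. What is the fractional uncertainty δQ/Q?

0.0803

Q is a product of powers, so relative uncertainties combine in quadrature:
  (2·δb/b)² = (2×0.00937)² = 0.000351;  (2·δw/w)² = (2×0.0390)² = 0.00610
δQ/Q = √(0.00645) = 0.0803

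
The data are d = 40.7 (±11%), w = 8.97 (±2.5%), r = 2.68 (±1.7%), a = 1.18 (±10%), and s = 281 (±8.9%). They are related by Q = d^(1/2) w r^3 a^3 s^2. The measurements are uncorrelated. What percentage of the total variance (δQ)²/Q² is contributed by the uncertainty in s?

(δQ/Q)² = (½·δd/d)² + (1·δw/w)² + (3·δr/r)² + (3·δa/a)² + (2·δs/s)²
  d term: (0.5×0.110)² = 0.00302
  w term: (1×0.0250)² = 0.000625
  r term: (3×0.0170)² = 0.00260
  a term: (3×0.100)² = 0.0900
  s term: (2×0.0890)² = 0.0317
Total = 0.128. Share from s = 0.0317/0.128 = 0.248.

24.8%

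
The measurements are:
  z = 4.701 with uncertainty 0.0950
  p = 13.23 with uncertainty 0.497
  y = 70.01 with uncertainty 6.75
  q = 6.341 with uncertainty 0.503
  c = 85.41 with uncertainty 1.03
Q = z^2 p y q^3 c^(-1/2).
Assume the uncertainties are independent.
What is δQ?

Relative error in a monomial: (δQ/Q)² = Σ (nᵢ · δxᵢ/xᵢ)².
  (2·δz/z)² = (2×0.0202)² = 0.00163;  (1·δp/p)² = (1×0.0376)² = 0.00141;  (1·δy/y)² = (1×0.0964)² = 0.00930;  (3·δq/q)² = (3×0.0793)² = 0.0566;  (−½·δc/c)² = (-0.5×0.0121)² = 3.64e-05
δQ/Q = √(0.0690) = 0.263
Q = 564700, so δQ = 0.263 × 564700 = 1.48e+05.

1.48e+05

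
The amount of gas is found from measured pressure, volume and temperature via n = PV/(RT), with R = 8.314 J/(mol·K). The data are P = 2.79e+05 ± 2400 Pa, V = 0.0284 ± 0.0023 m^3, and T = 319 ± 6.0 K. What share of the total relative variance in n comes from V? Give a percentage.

(δn/n)² = (1·δP/P)² + (1·δV/V)² + (-1·δT/T)²
  P term: (1×0.00860)² = 7.4e-05
  V term: (1×0.0810)² = 0.00656
  T term: (-1×0.0188)² = 0.000354
Total = 0.00699. Share from V = 0.00656/0.00699 = 0.939.

93.9%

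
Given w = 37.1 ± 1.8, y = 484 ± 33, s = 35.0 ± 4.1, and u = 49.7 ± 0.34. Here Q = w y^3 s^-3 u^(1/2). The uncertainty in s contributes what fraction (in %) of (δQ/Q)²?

(δQ/Q)² = (1·δw/w)² + (3·δy/y)² + (-3·δs/s)² + (½·δu/u)²
  w term: (1×0.0485)² = 0.00235
  y term: (3×0.0682)² = 0.0418
  s term: (-3×0.117)² = 0.124
  u term: (0.5×0.00684)² = 1.17e-05
Total = 0.168. Share from s = 0.124/0.168 = 0.736.

73.6%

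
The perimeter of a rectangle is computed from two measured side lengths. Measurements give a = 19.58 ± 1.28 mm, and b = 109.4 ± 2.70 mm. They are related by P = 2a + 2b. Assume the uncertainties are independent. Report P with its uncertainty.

Each term contributes (cᵢ δxᵢ)² to (δP)²:
  (2·δa)² = 6.55;  (2·δb)² = 29.2
δP = √(35.7) = 5.98 mm
P = 258.0 mm.

258.0 ± 5.98 mm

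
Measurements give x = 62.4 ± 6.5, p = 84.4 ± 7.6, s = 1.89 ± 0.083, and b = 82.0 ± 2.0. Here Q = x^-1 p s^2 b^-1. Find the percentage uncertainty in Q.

Q is a product of powers, so relative uncertainties combine in quadrature:
  (-1·δx/x)² = (-1×0.104)² = 0.0109;  (1·δp/p)² = (1×0.0900)² = 0.00811;  (2·δs/s)² = (2×0.0439)² = 0.00771;  (-1·δb/b)² = (-1×0.0244)² = 0.000595
δQ/Q = √(0.0273) = 0.165

16.5%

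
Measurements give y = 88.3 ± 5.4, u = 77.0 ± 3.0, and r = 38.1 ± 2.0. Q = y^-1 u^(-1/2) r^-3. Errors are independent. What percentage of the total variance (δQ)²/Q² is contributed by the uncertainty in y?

12.9%

(δQ/Q)² = (-1·δy/y)² + (−½·δu/u)² + (-3·δr/r)²
  y term: (-1×0.0612)² = 0.00374
  u term: (-0.5×0.0390)² = 0.000379
  r term: (-3×0.0525)² = 0.0248
Total = 0.0289. Share from y = 0.00374/0.0289 = 0.129.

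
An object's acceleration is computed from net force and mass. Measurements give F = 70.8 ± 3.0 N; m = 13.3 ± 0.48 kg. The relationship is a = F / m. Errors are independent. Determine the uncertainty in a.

For a monomial a ∝ F, m^-1, fractional errors add in quadrature:
  (1·δF/F)² = (1×0.0424)² = 0.00180;  (-1·δm/m)² = (-1×0.0361)² = 0.00130
δa/a = √(0.00310) = 0.0557
a = 5.32 m/s^2, so δa = 0.0557 × 5.32 = 0.296 m/s^2.

0.296 m/s^2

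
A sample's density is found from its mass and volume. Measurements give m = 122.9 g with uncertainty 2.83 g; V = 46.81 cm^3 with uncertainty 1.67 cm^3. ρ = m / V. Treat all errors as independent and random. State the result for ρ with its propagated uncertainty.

For a monomial ρ ∝ m, V^-1, fractional errors add in quadrature:
  (1·δm/m)² = (1×0.0230)² = 0.000530;  (-1·δV/V)² = (-1×0.0357)² = 0.00127
δρ/ρ = √(0.00180) = 0.0425
ρ = 2.626 g/cm^3, so δρ = 0.0425 × 2.626 = 0.111 g/cm^3.

2.626 ± 0.111 g/cm^3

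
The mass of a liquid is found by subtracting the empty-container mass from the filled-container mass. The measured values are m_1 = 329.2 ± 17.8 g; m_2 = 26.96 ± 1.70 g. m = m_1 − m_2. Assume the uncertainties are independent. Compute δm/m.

0.0592

Absolute uncertainties add in quadrature for a linear combination:
  (δm_1)² = 317;  (δm_2)² = 2.89
δm = √(320) = 17.9 g
m = 302.2 g, so δm/m = 17.9/302.2 = 0.0592.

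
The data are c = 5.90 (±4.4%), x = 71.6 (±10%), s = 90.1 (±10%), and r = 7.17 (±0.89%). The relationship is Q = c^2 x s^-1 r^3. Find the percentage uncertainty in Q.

Relative error in a monomial: (δQ/Q)² = Σ (nᵢ · δxᵢ/xᵢ)².
  (2·δc/c)² = (2×0.0440)² = 0.00774;  (1·δx/x)² = (1×0.100)² = 0.0100;  (-1·δs/s)² = (-1×0.100)² = 0.0100;  (3·δr/r)² = (3×0.00890)² = 0.000713
δQ/Q = √(0.0285) = 0.169

16.9%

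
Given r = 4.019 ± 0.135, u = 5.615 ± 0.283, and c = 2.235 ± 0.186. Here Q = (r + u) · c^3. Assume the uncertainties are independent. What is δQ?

27.1

Let w = r + u = 9.634. δw = √(δr² + δu²) = √(0.0182 + 0.0801) = 0.314, so δw/w = 0.0325.
Q is then a monomial in w, c:
δQ/Q = √((δw/w)² + (3·δc/c)²) = √(0.00106 + 0.0623) = 0.252
Q = 107.6, so δQ = 0.252 × 107.6 = 27.1.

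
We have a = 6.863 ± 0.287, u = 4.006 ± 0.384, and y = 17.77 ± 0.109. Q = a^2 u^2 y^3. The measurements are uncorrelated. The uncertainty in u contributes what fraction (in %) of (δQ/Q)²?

(δQ/Q)² = (2·δa/a)² + (2·δu/u)² + (3·δy/y)²
  a term: (2×0.0418)² = 0.00700
  u term: (2×0.0959)² = 0.0368
  y term: (3×0.00613)² = 0.000339
Total = 0.0441. Share from u = 0.0368/0.0441 = 0.834.

83.4%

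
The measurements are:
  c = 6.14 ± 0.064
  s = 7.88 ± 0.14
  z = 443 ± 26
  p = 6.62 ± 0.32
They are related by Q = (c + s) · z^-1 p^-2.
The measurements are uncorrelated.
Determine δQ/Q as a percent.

Let u = c + s = 14.0. δu = √(δc² + δs²) = √(0.00410 + 0.0196) = 0.154, so δu/u = 0.0110.
Q is then a monomial in u, z, p:
δQ/Q = √((δu/u)² + (-1·δz/z)² + (-2·δp/p)²) = √(0.000121 + 0.00344 + 0.00935) = 0.114

11.4%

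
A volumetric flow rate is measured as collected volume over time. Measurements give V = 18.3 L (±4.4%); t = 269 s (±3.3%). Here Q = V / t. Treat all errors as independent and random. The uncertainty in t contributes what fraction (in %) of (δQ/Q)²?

(δQ/Q)² = (1·δV/V)² + (-1·δt/t)²
  V term: (1×0.0440)² = 0.00194
  t term: (-1×0.0330)² = 0.00109
Total = 0.00303. Share from t = 0.00109/0.00303 = 0.360.

36.0%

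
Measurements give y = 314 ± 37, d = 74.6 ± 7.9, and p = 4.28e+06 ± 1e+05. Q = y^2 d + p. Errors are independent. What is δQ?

1.9e+06

Let w = y^2·d = 7.36e+06. δw/w = √((2·δy/y)² + (1·δd/d)²) = √(0.0555 + 0.0112) = 0.258, so δw = 1.9e+06.
Q = w + p: δQ = √(δw² + δp²) = √(3.61e+12 + 1e+10) = 1.9e+06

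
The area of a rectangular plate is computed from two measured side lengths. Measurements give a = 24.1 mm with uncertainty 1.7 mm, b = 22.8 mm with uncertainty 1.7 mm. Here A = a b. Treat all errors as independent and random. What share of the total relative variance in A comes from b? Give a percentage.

(δA/A)² = (1·δa/a)² + (1·δb/b)²
  a term: (1×0.0705)² = 0.00498
  b term: (1×0.0746)² = 0.00556
Total = 0.0105. Share from b = 0.00556/0.0105 = 0.528.

52.8%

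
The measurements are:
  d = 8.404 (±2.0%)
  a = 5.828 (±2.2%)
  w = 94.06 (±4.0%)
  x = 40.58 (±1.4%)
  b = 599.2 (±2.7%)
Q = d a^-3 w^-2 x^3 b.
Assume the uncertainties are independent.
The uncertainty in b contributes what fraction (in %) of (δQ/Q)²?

5.34%

(δQ/Q)² = (1·δd/d)² + (-3·δa/a)² + (-2·δw/w)² + (3·δx/x)² + (1·δb/b)²
  d term: (1×0.0200)² = 0.000400
  a term: (-3×0.0220)² = 0.00436
  w term: (-2×0.0400)² = 0.00640
  x term: (3×0.0140)² = 0.00176
  b term: (1×0.0270)² = 0.000729
Total = 0.0136. Share from b = 0.000729/0.0136 = 0.0534.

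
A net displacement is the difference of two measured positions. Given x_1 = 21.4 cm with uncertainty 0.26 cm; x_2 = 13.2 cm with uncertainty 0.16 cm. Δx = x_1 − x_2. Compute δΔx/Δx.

Δx is a linear combination, so absolute uncertainties add in quadrature:
  (δx_1)² = 0.0676;  (δx_2)² = 0.0256
δΔx = √(0.0932) = 0.305 cm
Δx = 8.20 cm, so δΔx/Δx = 0.305/8.20 = 0.0372.

0.0372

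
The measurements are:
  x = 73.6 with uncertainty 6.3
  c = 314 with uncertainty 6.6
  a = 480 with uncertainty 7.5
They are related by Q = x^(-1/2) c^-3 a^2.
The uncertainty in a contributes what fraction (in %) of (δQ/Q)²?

14.4%

(δQ/Q)² = (−½·δx/x)² + (-3·δc/c)² + (2·δa/a)²
  x term: (-0.5×0.0856)² = 0.00183
  c term: (-3×0.0210)² = 0.00398
  a term: (2×0.0156)² = 0.000977
Total = 0.00678. Share from a = 0.000977/0.00678 = 0.144.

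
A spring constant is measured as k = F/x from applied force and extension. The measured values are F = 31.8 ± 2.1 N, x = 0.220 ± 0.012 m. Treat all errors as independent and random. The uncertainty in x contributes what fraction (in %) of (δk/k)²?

(δk/k)² = (1·δF/F)² + (-1·δx/x)²
  F term: (1×0.0660)² = 0.00436
  x term: (-1×0.0545)² = 0.00298
Total = 0.00734. Share from x = 0.00298/0.00734 = 0.406.

40.6%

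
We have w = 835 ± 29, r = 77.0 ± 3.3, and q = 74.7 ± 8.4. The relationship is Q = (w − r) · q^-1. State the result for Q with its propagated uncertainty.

Let u = w − r = 758. δu = √(δw² + δr²) = √(841 + 10.9) = 29.2, so δu/u = 0.0385.
Q is then a monomial in u, q:
δQ/Q = √((δu/u)² + (-1·δq/q)²) = √(0.00148 + 0.0126) = 0.119
Q = 10.1, so δQ = 0.119 × 10.1 = 1.21.

10.1 ± 1.21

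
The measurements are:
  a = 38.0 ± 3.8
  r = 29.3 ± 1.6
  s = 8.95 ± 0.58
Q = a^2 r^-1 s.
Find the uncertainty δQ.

Q is a product of powers, so relative uncertainties combine in quadrature:
  (2·δa/a)² = (2×0.100)² = 0.0400;  (-1·δr/r)² = (-1×0.0546)² = 0.00298;  (1·δs/s)² = (1×0.0648)² = 0.00420
δQ/Q = √(0.0472) = 0.217
Q = 441, so δQ = 0.217 × 441 = 95.8.

95.8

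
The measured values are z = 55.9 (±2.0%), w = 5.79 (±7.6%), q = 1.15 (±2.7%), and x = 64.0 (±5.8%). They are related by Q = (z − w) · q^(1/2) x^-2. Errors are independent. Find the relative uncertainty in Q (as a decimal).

Let u = z − w = 50.1. δu = √(δz² + δw²) = √(1.25 + 0.194) = 1.20, so δu/u = 0.0240.
Q is then a monomial in u, q, x:
δQ/Q = √((δu/u)² + (½·δq/q)² + (-2·δx/x)²) = √(0.000575 + 0.000182 + 0.0135) = 0.119

0.119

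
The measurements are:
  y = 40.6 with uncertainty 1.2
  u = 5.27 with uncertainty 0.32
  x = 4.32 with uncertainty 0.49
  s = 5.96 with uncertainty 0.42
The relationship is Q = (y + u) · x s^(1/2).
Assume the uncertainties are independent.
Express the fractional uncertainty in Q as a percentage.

12.2%

Let w = y + u = 45.9. δw = √(δy² + δu²) = √(1.44 + 0.102) = 1.24, so δw/w = 0.0271.
Q is then a monomial in w, x, s:
δQ/Q = √((δw/w)² + (1·δx/x)² + (½·δs/s)²) = √(0.000733 + 0.0129 + 0.00124) = 0.122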